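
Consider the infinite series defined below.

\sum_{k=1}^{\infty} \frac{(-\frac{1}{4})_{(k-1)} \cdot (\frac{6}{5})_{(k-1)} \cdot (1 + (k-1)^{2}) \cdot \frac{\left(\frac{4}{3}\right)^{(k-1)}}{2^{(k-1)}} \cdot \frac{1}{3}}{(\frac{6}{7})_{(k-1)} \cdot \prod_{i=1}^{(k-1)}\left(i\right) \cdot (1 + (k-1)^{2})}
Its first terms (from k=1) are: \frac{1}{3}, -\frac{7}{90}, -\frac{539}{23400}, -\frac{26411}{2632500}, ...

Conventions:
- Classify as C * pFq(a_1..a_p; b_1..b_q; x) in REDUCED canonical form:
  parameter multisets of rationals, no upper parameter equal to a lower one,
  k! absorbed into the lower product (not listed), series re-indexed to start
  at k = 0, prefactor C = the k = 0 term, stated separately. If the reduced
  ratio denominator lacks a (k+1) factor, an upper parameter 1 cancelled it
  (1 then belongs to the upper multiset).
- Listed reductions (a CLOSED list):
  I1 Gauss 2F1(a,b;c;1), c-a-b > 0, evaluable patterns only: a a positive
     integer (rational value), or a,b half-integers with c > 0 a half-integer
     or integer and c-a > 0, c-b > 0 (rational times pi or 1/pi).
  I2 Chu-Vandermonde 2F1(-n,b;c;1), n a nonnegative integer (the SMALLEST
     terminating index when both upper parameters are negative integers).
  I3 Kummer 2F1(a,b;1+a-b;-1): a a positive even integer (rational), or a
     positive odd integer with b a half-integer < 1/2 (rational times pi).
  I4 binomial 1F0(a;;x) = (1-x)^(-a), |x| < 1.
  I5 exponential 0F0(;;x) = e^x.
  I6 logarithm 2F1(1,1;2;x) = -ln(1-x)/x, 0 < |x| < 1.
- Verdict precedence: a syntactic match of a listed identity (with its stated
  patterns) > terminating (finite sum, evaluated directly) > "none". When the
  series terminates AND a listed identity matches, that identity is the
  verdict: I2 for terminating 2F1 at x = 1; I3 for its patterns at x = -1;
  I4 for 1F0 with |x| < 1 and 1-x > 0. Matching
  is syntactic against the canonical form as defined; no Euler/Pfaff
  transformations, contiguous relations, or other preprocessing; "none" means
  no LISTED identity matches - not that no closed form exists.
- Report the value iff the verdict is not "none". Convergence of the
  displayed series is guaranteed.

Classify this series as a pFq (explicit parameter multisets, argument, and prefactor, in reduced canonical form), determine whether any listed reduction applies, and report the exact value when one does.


At argument \frac{2}{3}: a 2F1 with upper {-\frac{1}{4}, \frac{6}{5}}, lower {\frac{6}{7}}, scaled by C = \frac{1}{3}. Verdict: none here - no I1-I6 shape fits x = \frac{2}{3} with lower {\frac{6}{7}}.

The tell: from the first term \frac{1}{3}: k^2 + 1 divides numerator and denominator alike; prefactor 1/3 after cancelling.
Consecutive-term ratio: r(k) = \frac{2}{3} * (k-\frac{1}{4}) (k+\frac{6}{5}) / [(k+\frac{6}{7}) (k+1)] - poly over poly, x = \frac{2}{3} from leading terms; C = \frac{1}{3} at k = 0.


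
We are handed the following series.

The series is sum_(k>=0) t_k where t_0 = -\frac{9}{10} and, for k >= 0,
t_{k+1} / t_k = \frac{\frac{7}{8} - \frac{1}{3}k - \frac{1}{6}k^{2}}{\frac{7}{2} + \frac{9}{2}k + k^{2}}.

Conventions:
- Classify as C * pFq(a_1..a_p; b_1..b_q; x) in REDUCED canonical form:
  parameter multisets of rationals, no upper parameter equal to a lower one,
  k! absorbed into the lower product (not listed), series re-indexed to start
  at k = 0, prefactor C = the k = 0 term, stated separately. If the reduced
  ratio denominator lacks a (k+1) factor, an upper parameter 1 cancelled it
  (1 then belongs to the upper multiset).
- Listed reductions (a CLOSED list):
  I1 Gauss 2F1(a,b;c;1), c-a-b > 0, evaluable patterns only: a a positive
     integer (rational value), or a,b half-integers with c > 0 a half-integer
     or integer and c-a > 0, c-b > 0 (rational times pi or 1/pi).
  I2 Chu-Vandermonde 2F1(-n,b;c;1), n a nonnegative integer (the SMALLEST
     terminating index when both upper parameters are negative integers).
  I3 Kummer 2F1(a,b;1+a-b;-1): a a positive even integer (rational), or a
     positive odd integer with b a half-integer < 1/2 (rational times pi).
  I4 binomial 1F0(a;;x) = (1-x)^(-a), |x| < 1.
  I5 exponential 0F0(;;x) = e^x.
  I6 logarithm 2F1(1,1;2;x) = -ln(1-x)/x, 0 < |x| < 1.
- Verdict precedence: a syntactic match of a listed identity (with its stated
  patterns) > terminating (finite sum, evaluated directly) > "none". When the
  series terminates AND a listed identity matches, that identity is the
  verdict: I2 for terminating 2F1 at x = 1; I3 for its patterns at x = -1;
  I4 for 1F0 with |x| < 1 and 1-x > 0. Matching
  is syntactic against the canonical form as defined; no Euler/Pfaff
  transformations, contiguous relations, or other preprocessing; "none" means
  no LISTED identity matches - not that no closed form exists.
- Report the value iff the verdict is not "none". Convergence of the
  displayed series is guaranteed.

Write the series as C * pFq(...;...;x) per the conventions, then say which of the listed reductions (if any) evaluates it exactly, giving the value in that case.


Prefactor -\frac{9}{10}, argument -\frac{1}{6}: 1F0 with upper {-\frac{3}{2}} over lower {-}. Verdict at x = -\frac{1}{6}: the I4 binomial reduction matches (the 1F0 binomial series: exponent 3/2, x = -\frac{1}{6}). Exact value: \left(-\frac{9}{10}\right) \cdot \left(\frac{7}{6}\right)^{\frac{3}{2}}.

The tell: from the first term -\frac{9}{10}: the parameter 7/2 appears in both the upper and lower lists and cancels.
Ratio: r(k) = -\frac{1}{6} * (k-\frac{3}{2}) / [(k+1)] - rational; roots negated = parameters, x = -\frac{1}{6}, C = -\frac{9}{10}.


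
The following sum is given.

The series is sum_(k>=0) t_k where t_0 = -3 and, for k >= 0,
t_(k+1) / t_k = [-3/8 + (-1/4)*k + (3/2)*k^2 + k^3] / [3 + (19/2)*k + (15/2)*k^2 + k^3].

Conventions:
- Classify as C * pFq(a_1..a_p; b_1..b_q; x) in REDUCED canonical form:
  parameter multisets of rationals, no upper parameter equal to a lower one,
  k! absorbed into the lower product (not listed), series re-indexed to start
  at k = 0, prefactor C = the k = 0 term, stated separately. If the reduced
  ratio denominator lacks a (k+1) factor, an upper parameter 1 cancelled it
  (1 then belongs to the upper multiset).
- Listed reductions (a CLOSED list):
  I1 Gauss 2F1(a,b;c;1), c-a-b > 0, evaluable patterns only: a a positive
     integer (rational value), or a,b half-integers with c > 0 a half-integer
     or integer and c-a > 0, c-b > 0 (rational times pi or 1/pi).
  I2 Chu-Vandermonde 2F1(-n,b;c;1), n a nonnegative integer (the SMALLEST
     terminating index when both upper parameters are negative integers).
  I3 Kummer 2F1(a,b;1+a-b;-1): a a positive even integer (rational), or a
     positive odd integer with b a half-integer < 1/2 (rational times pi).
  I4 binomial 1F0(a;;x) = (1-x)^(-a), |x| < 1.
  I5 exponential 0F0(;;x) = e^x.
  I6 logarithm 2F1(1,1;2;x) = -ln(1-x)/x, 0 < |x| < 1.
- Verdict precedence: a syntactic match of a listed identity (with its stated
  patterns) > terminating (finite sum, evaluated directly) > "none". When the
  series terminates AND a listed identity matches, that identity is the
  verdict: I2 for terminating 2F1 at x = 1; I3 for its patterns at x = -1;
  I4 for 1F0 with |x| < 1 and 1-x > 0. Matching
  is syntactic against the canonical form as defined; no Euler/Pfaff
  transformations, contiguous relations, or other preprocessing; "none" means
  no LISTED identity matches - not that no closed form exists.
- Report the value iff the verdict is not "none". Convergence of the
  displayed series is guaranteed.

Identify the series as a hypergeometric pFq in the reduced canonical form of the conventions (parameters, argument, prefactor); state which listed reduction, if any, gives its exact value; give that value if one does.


Prefactor -3, argument 1: 2F1 with upper {-1/2, 3/2} over lower {6}. Verdict (x = 1): Gauss (I1, half-integer pattern) applies (x = 1; upper {-1/2, 3/2} half-integers, c = 6 in the evaluable pattern). Value: (-65536/8085) / pi.

Structural cue: from the first term -3: roots of the ratio polynomials (prefactor -3) are the negated parameters.
Adjacent-term ratio: r(k) = 1 * (k-1/2) (k+3/2) / [(k+6) (k+1)] - poly over poly, x = 1 from leading terms; C = -3 at k = 0.


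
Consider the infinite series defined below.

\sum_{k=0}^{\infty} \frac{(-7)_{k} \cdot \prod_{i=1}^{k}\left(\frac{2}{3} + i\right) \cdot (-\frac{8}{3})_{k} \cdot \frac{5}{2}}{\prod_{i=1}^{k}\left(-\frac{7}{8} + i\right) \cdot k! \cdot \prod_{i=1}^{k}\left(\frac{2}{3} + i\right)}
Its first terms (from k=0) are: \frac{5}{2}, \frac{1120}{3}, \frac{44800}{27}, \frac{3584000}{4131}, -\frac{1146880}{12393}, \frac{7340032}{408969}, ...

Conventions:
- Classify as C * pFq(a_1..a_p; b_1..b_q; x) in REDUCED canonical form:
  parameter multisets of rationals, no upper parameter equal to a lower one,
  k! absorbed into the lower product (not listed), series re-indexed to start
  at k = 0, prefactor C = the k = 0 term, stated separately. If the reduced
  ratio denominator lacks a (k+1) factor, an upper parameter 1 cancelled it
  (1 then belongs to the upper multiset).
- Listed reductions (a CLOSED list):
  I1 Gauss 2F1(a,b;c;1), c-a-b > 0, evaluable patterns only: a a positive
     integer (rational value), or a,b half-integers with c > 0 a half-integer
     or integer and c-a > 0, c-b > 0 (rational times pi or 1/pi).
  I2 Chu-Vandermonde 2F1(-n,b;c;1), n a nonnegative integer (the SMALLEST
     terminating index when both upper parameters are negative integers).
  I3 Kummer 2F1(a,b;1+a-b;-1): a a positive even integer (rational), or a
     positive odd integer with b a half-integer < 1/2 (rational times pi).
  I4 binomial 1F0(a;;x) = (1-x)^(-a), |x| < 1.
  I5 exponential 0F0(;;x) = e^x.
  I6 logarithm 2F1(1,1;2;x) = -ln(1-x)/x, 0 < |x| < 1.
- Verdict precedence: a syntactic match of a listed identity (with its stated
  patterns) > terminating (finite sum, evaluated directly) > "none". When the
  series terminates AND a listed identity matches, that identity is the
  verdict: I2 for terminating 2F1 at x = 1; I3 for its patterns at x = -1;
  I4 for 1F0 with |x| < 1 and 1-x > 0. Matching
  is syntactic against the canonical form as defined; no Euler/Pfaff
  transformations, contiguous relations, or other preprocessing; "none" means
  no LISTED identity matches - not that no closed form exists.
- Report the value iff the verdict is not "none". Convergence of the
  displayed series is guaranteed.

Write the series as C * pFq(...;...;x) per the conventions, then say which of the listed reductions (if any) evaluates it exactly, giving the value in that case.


With C = \frac{5}{2}: the canonical form is 2F1(-7, -\frac{8}{3}; \frac{1}{8}; 1). Verdict: the Chu-Vandermonde identity I2 applies (terminating 2F1 at x = 1 with n = 7, b = -8/3, c = \frac{1}{8}). Its exact value is \frac{95770300691}{33894126}.

The tell: with t_0 = \frac{5}{2}, the lower running product (C = 5/2, x = 1) is a rising factorial.
Ratio: r(k) = 1 * (k-7) (k-\frac{8}{3}) / [(k+\frac{1}{8}) (k+1)] - rational; roots negated = parameters, x = 1, C = \frac{5}{2}.


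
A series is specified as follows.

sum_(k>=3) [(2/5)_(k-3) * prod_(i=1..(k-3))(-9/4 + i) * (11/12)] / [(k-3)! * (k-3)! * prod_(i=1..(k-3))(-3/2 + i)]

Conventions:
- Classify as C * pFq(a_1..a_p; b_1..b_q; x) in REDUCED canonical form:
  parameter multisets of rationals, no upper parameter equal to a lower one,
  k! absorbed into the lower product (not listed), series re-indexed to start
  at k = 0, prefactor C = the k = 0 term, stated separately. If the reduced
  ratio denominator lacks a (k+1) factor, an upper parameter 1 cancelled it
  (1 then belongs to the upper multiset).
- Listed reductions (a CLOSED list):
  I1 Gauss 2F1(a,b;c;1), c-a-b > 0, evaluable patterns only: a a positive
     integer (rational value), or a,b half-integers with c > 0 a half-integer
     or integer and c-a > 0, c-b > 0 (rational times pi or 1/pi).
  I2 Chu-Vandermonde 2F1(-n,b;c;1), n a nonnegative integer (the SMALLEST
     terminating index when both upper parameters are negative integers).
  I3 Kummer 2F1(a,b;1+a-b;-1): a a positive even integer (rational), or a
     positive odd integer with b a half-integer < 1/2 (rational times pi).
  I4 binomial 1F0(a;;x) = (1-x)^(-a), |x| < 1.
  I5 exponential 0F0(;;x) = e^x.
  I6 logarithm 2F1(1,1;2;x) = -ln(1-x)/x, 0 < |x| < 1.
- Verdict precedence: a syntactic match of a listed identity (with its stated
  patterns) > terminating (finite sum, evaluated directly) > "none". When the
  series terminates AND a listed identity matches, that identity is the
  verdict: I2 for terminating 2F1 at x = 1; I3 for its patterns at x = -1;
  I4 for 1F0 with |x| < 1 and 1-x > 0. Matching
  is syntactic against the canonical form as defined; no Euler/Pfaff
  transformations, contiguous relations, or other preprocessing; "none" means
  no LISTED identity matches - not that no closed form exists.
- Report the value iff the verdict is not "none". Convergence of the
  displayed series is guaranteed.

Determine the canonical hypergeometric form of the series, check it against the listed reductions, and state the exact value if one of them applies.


The series (x = 1) is 2F2: upper {-5/4, 2/5}, lower {-1/2, 1}, prefactor 11/12. Verdict: none (x = 1): each listed identity misses the multisets {-5/4, 2/5} ; {-1/2, 1}.

Structural cue: with t_0 = 11/12, the lower running product (C = 11/12, x = 1) is a rising factorial.
Adjacent-term ratio: r(k) = 1 * (k-5/4) (k+2/5) / [(k-1/2) (k+1) (k+1)] - rational; roots negated = parameters, x = 1, C = 11/12.


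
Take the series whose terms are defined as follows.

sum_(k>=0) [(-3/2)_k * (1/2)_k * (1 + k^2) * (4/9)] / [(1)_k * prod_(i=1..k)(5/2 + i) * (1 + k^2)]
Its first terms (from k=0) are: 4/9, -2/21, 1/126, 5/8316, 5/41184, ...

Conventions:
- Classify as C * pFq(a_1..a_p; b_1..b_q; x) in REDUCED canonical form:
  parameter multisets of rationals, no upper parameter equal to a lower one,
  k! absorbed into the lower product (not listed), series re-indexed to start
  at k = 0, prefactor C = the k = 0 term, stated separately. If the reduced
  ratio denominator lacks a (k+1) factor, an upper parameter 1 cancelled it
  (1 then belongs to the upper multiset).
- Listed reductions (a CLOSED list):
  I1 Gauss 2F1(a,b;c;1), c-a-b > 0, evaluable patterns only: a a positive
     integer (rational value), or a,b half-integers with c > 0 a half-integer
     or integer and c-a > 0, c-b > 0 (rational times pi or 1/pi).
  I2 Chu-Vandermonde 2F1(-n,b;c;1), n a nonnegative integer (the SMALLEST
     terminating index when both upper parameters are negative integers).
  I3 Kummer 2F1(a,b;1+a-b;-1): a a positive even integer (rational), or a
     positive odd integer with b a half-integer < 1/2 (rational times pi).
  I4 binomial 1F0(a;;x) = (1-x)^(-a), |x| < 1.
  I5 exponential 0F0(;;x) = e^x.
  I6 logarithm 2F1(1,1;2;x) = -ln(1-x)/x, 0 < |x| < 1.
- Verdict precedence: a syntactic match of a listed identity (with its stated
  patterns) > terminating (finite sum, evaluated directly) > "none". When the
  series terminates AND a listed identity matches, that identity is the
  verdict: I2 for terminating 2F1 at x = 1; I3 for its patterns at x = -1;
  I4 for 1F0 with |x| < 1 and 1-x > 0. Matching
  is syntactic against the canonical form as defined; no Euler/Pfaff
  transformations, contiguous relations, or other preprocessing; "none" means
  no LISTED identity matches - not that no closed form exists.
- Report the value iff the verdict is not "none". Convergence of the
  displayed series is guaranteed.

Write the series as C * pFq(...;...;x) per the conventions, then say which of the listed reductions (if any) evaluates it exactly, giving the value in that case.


Classification (C = 4/9): 2F1 with upper {-3/2, 1/2}, lower {7/2}, argument x = 1. Verdict (x = 1): Gauss's theorem I1 (half-integer case) applies (x = 1; upper {-3/2, 1/2} half-integers, c = 7/2 in the evaluable pattern). Hence: (175/1536) * pi.

Structural cue: with t_0 = 4/9, k^2 + 1 divides numerator and denominator alike; C = 4/9 after cancelling.
Term ratio: r(k) = 1 * (k-3/2) (k+1/2) / [(k+7/2) (k+1)] - rational; roots negated = parameters, x = 1, C = 4/9.


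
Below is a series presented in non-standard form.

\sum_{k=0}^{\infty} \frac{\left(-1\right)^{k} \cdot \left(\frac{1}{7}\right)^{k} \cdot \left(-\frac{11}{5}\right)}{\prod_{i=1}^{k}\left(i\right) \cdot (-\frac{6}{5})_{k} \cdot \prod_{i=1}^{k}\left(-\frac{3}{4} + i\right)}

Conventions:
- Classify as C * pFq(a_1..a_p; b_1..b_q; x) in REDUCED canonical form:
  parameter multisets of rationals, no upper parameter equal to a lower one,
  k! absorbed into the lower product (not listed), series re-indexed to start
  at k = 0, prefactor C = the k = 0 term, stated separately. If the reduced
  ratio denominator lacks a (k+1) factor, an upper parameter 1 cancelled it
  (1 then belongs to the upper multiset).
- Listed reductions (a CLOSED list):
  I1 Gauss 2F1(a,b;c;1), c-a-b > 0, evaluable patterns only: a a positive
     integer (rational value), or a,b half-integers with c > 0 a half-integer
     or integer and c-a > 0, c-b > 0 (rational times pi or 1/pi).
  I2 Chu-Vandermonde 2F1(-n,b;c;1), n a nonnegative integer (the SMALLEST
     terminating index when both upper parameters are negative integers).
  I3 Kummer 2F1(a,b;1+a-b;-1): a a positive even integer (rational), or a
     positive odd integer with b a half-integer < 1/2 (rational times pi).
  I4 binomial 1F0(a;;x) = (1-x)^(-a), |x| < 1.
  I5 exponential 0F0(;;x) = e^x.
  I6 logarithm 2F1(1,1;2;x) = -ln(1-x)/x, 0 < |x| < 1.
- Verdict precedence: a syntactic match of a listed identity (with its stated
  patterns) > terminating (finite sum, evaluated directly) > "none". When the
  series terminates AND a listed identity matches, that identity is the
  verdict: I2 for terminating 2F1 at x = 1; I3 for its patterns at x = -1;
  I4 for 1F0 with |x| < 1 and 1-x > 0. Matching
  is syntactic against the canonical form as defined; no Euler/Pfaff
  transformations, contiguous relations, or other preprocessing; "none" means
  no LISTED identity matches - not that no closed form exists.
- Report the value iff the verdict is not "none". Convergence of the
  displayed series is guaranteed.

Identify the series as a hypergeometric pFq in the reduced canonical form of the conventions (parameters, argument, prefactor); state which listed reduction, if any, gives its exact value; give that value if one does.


x = -\frac{1}{7} here; the reduced form reads 0F2, upper {-}, lower {-\frac{6}{5}, \frac{1}{4}}, C = -\frac{11}{5}. Verdict: none (x = -\frac{1}{7}): each listed identity misses the multisets {-} ; {-\frac{6}{5}, \frac{1}{4}}.

The tell: t_0 being -\frac{11}{5}, the product of the first k integers (prefactor -11/5) is k!.
Ratio: r(k) = -\frac{1}{7} * 1 / [(k-\frac{6}{5}) (k+\frac{1}{4}) (k+1)] ; factor over Q: parameters, x = -\frac{1}{7}, and C = -\frac{11}{5}.


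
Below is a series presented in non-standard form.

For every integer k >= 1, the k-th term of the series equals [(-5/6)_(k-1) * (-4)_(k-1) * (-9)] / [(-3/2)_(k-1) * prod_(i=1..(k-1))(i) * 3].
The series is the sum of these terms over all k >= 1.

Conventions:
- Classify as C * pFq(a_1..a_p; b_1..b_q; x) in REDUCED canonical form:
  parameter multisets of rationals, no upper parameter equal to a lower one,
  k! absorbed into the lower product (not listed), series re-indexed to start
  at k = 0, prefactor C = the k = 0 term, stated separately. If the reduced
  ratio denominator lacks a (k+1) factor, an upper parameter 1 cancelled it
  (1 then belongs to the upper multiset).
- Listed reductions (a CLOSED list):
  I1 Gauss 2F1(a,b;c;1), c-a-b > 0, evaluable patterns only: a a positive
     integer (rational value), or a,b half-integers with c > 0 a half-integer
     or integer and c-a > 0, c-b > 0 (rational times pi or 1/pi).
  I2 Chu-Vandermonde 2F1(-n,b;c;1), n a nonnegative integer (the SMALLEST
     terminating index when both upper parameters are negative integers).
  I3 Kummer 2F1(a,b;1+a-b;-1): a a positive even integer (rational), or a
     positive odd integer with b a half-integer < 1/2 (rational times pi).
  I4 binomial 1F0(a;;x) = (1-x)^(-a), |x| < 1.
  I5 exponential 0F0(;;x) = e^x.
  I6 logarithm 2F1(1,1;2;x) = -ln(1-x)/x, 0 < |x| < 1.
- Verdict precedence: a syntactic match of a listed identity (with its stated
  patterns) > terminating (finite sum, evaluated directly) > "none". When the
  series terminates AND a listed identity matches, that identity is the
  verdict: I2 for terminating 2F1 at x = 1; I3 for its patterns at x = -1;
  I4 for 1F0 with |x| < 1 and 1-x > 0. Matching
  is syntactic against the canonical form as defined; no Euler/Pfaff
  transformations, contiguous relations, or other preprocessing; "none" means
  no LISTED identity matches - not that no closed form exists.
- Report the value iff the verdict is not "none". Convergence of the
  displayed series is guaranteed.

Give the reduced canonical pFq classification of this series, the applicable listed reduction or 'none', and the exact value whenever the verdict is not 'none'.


Key observation: t_0 being -3, the constant factors (C = -3) combine into one prefactor.
Adjacent-term ratio: r(k) = 1 * (k-4) (k-5/6) / [(k-3/2) (k+1)] - rational; roots negated = parameters, x = 1, C = -3.

Reduced: x = 1, 2F1, upper = {-4, -5/6}, lower = {-3/2}, C = -3. Verdict: the Chu-Vandermonde identity I2 fires (terminating 2F1 at x = 1 with n = 4, b = -5/6, c = -3/2). Its exact value is 896/243.


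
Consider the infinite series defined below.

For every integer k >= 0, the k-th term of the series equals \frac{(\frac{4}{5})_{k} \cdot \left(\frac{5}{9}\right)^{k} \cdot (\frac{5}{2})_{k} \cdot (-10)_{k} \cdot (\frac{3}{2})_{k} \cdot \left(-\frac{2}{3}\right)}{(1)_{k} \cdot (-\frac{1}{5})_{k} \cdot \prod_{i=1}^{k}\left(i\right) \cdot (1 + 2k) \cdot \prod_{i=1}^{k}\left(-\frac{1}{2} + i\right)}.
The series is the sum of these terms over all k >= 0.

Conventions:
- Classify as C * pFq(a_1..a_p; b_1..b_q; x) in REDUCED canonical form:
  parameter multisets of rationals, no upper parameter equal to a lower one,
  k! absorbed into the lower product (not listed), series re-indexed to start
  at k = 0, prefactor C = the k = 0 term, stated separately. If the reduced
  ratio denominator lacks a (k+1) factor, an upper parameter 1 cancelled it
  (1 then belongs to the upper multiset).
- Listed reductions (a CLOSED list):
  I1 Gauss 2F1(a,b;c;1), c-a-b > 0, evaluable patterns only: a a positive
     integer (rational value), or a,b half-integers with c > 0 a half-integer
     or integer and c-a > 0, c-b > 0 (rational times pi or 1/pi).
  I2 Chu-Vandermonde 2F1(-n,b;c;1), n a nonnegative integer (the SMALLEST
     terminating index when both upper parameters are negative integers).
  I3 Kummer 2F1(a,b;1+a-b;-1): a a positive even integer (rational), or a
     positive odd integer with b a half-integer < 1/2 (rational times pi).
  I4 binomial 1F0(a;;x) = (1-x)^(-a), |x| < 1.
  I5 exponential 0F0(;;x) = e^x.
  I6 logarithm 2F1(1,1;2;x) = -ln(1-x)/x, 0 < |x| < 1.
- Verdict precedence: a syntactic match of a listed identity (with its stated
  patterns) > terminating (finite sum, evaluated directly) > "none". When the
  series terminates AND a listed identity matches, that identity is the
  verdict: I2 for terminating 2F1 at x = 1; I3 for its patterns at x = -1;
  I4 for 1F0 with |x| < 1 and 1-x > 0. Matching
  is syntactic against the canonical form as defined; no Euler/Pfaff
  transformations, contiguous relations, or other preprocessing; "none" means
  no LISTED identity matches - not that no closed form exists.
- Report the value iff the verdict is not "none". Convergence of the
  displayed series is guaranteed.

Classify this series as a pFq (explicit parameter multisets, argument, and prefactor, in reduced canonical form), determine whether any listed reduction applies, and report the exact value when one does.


x = \frac{5}{9} here; the reduced form reads 3F2, upper {-10, \frac{4}{5}, \frac{5}{2}}, lower {-\frac{1}{5}, 1}, C = -\frac{2}{3}. Verdict: terminating - upper -10 stops the sum at k = 10; the 11 terms are added exactly. Its exact value is -\frac{219816545535619}{1371059415023616}.

Structural cue: with t_0 = -\frac{2}{3}, the lower (2k+1) factor (C = -2/3) shifts a half-integer Pochhammer.
Ratio: r(k) = \frac{5}{9} * (k-10) (k+\frac{4}{5}) (k+\frac{5}{2}) / [(k-\frac{1}{5}) (k+1) (k+1)] ; factor over Q: parameters, x = \frac{5}{9}, and C = -\frac{2}{3}.


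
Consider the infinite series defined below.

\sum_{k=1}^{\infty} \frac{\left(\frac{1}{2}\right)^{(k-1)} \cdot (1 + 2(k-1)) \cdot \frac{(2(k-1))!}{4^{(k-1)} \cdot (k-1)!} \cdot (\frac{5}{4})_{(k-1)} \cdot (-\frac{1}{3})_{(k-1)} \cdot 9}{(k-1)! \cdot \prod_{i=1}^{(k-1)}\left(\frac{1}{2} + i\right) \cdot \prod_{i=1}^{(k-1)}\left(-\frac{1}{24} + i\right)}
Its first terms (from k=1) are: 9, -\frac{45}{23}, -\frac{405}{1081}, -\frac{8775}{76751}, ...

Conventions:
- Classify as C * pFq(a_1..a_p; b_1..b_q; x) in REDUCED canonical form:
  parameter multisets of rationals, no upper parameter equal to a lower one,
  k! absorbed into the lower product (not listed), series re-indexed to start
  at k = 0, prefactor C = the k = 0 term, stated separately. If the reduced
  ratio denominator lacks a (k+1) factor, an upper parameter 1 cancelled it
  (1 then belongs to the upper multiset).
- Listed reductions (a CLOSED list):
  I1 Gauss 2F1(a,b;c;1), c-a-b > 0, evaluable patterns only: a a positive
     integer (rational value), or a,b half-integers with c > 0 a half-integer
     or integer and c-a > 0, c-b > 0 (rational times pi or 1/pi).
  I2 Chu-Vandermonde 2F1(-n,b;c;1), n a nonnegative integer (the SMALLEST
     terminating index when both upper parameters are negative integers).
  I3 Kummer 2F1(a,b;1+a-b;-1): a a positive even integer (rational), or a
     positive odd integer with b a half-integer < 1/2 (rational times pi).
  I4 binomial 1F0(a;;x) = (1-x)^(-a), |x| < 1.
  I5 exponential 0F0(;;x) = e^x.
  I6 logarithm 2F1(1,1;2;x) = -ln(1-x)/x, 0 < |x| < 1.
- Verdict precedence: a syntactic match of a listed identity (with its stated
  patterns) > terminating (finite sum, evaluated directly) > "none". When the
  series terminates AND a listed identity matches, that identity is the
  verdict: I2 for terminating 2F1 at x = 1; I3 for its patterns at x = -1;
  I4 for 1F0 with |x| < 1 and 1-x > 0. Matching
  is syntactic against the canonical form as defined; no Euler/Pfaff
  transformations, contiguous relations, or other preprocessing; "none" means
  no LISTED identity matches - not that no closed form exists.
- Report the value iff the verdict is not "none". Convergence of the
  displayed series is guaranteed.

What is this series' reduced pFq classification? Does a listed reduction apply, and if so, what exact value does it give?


The tell: with t_0 = 9, the lower running product (prefactor 9) is a rising factorial.
Step ratio: r(k) = \frac{1}{2} * (k-\frac{1}{3}) (k+\frac{5}{4}) / [(k+\frac{23}{24}) (k+1)] ; factor over Q: parameters, x = \frac{1}{2}, and C = 9.

Prefactor 9, argument \frac{1}{2}: 2F1 with upper {-\frac{1}{3}, \frac{5}{4}} over lower {\frac{23}{24}}. Verdict: none. A 2F1 with upper {-\frac{1}{3}, \frac{5}{4}} fits none of I1-I6 at x = \frac{1}{2}; the sum runs forever.


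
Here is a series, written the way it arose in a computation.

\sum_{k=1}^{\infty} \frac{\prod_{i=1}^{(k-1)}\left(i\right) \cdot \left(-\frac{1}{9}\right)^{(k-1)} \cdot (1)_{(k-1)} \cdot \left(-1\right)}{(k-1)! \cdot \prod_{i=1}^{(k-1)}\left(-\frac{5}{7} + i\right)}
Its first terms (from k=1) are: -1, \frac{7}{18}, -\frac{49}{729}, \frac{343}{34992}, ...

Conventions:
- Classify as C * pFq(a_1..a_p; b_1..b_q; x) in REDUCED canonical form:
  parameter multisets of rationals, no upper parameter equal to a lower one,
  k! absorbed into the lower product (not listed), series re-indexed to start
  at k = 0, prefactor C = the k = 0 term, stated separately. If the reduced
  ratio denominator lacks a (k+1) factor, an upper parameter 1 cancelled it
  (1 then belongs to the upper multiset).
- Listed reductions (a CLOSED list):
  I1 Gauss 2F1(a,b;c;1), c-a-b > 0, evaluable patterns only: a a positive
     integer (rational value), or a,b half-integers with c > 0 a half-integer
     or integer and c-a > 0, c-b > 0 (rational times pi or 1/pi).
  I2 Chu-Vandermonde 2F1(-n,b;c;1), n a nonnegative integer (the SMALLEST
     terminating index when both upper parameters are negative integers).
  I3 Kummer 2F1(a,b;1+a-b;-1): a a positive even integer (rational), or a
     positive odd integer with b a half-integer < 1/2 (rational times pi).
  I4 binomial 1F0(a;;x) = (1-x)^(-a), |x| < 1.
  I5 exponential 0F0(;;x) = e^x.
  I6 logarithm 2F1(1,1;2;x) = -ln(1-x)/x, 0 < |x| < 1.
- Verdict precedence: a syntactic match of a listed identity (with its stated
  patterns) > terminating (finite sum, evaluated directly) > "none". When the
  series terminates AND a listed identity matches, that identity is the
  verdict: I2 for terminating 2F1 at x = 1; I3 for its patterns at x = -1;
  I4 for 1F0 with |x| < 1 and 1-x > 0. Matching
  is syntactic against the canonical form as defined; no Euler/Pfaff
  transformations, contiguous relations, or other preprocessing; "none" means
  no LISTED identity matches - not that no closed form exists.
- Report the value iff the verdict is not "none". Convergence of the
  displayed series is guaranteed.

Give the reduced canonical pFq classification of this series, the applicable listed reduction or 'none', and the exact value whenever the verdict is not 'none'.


Structural cue: t_0 being -1, the running product (prefactor -1) telescopes to a rising factorial.
Term ratio: r(k) = -\frac{1}{9} * (k+1) (k+1) / [(k+\frac{2}{7}) (k+1)] - rational in k, leading ratio -\frac{1}{9}; with t_0 = -1, classification follows.

x = -\frac{1}{9} here; the reduced form reads 2F1, upper {1, 1}, lower {\frac{2}{7}}, C = -1. Verdict: none (x = -\frac{1}{9}): each listed identity misses the multisets {1, 1} ; {\frac{2}{7}}.


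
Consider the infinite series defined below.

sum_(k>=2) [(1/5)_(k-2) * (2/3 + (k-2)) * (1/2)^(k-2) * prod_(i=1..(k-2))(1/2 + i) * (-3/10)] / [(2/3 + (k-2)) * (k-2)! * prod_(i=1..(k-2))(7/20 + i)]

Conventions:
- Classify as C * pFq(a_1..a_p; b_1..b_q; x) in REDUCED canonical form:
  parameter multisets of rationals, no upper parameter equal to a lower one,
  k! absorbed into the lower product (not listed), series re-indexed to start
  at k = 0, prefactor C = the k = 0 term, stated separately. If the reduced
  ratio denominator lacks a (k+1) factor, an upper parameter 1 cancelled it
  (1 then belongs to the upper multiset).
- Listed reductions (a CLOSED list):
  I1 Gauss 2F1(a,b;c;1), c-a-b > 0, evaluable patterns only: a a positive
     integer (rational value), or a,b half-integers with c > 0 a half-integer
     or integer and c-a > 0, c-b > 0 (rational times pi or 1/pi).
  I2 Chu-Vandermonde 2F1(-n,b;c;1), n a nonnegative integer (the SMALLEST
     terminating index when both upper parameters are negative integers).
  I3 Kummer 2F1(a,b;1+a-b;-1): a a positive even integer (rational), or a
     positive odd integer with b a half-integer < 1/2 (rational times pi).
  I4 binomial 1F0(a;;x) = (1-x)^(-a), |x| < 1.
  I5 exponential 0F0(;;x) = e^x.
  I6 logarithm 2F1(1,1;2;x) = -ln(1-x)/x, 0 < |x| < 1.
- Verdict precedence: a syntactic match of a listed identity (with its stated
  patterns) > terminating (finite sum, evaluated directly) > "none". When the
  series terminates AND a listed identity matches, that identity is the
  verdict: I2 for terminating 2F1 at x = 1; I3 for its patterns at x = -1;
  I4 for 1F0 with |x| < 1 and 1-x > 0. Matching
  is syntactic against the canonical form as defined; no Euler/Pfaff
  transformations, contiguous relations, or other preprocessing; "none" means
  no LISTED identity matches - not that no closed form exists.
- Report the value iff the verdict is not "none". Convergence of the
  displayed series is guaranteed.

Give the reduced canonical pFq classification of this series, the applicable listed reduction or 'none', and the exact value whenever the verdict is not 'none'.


Structural cue: from the first term -3/10: the factor k + 2/3 cancels (top and bottom), leaving C = -3/10, x = 1/2.
Step ratio: r(k) = (1/2) * (k+1/5) (k+3/2) / [(k+27/20) (k+1)] - rational; roots negated = parameters, x = (1/2), C = -3/10.

Reduced: x = 1/2, 2F1, upper = {1/5, 3/2}, lower = {27/20}, C = -3/10. Verdict: no listed reduction: x = 1/2 and upper {1/5, 3/2} fail every I1-I6 pattern.


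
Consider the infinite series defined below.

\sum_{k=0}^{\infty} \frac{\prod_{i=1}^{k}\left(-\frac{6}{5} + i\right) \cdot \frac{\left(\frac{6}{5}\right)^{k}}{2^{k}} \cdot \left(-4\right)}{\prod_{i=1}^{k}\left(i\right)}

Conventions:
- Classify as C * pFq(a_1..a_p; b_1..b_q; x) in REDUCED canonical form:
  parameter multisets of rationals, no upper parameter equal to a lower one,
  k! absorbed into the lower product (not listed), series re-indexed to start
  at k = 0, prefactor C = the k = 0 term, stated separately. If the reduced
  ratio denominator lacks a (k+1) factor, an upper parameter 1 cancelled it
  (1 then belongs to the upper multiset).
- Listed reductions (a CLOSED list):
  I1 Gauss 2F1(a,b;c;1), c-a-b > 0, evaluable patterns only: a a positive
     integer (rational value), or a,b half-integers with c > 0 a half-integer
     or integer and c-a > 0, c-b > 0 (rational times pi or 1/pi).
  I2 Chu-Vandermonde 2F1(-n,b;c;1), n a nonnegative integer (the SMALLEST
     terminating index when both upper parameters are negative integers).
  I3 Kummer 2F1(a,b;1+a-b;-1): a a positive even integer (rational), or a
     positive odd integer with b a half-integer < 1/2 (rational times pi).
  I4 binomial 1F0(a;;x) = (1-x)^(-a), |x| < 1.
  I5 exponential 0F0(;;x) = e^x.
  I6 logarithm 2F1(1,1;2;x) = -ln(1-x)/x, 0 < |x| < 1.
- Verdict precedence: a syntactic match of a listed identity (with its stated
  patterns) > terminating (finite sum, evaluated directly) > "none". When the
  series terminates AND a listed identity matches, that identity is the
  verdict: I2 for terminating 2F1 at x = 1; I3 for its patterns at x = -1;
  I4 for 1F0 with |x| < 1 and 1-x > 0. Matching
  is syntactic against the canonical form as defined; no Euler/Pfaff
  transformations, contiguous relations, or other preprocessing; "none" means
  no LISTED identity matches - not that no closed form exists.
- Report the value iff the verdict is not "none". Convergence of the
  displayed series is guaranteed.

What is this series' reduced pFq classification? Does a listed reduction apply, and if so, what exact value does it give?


Key observation: with t_0 = -4, the two k-th powers (C = -4) combine into one argument.
Term ratio: r(k) = \frac{3}{5} * (k-\frac{1}{5}) / [(k+1)] ; factor over Q: parameters, x = \frac{3}{5}, and C = -4.

Reduced: x = \frac{3}{5}, 1F0, upper = {-\frac{1}{5}}, lower = {-}, C = -4. Verdict: the I4 binomial reduction applies (the 1F0 binomial series: exponent 1/5, x = \frac{3}{5}). Exact value: \left(-4\right) \cdot \left(\frac{2}{5}\right)^{\frac{1}{5}}.


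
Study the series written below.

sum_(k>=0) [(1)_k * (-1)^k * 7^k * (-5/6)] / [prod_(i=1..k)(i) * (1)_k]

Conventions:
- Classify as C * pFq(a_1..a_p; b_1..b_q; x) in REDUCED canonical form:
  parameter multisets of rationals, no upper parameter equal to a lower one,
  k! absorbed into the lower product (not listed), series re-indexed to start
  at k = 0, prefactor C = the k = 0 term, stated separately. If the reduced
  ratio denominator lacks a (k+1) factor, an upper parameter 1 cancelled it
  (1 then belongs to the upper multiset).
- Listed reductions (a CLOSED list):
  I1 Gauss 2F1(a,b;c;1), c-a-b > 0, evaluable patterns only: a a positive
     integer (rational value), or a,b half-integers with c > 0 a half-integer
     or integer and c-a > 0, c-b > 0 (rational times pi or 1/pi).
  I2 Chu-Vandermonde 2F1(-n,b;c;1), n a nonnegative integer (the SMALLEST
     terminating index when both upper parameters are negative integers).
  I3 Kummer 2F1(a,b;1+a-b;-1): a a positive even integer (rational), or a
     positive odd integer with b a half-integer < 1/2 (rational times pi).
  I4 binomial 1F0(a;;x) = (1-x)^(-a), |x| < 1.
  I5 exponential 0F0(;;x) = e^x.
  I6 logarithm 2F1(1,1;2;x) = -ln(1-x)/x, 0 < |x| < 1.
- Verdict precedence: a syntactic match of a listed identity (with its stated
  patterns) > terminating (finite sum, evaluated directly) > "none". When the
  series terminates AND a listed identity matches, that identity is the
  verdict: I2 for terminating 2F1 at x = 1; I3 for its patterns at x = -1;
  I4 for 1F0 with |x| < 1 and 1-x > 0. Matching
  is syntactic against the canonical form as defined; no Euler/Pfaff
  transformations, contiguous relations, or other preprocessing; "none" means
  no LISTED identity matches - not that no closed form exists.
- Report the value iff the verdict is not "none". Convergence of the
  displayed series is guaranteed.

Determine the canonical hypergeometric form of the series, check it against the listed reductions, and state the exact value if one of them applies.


The series (x = -7) is 0F0: upper {-}, lower {-}, prefactor -5/6. Verdict (x = -7): the I5 exponential reduction applies (the 0F0 exponential series at x = -7). Value: (-5/6) * e^(-7).

Structural cue: with t_0 = -5/6, the (-1)^k factor (C = -5/6, x = -7) folds into the argument's sign.
Consecutive-term ratio: r(k) = (-7) * 1 / [(k+1)] - rational in k. x = (-7); t_0 = -5/6; negate the roots.


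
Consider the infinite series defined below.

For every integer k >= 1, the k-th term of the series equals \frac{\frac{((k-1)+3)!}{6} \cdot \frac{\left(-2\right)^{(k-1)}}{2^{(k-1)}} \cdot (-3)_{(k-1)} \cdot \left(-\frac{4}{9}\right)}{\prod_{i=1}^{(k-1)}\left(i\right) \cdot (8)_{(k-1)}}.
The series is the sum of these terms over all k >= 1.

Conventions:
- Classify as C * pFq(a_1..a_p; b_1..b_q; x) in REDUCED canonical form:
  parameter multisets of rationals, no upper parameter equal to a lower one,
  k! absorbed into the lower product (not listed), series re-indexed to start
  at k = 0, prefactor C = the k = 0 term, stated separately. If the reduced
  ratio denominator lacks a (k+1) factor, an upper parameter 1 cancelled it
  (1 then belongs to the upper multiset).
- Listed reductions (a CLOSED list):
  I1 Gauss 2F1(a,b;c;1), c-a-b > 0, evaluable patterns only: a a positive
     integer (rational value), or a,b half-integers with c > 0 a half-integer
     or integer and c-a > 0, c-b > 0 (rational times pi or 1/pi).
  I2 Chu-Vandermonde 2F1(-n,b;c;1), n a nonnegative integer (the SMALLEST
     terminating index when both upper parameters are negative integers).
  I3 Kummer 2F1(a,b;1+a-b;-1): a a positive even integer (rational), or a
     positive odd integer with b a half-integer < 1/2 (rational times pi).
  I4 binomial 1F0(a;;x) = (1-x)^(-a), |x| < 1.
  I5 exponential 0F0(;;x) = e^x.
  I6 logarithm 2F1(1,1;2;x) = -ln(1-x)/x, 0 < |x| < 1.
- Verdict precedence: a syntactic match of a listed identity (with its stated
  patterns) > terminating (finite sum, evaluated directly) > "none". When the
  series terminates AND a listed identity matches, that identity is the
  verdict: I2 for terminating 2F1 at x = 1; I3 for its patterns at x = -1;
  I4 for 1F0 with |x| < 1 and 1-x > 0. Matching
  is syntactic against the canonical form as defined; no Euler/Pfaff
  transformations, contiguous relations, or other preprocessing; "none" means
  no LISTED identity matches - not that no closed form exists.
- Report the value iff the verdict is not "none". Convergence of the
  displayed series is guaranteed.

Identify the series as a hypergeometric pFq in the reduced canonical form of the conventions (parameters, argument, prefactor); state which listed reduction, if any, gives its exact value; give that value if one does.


With C = -\frac{4}{9}: the canonical form is 2F1(-3, 4; 8; -1). Verdict (x = -1): the Kummer evaluation I3 applies (x = -1; c = 8 equals 1+a-b for upper {-3, 4}: listed pattern). Exact value: -\frac{14}{9}.

Key step: with t_0 = -\frac{4}{9}, the factorial ratio (C = -4/9, x = -1) (k+a-1)!/(a-1)! is a rising factorial (a)_k.
Step ratio: r(k) = -1 * (k-3) (k+4) / [(k+8) (k+1)] - rational; roots negated = parameters, x = -1, C = -\frac{4}{9}.


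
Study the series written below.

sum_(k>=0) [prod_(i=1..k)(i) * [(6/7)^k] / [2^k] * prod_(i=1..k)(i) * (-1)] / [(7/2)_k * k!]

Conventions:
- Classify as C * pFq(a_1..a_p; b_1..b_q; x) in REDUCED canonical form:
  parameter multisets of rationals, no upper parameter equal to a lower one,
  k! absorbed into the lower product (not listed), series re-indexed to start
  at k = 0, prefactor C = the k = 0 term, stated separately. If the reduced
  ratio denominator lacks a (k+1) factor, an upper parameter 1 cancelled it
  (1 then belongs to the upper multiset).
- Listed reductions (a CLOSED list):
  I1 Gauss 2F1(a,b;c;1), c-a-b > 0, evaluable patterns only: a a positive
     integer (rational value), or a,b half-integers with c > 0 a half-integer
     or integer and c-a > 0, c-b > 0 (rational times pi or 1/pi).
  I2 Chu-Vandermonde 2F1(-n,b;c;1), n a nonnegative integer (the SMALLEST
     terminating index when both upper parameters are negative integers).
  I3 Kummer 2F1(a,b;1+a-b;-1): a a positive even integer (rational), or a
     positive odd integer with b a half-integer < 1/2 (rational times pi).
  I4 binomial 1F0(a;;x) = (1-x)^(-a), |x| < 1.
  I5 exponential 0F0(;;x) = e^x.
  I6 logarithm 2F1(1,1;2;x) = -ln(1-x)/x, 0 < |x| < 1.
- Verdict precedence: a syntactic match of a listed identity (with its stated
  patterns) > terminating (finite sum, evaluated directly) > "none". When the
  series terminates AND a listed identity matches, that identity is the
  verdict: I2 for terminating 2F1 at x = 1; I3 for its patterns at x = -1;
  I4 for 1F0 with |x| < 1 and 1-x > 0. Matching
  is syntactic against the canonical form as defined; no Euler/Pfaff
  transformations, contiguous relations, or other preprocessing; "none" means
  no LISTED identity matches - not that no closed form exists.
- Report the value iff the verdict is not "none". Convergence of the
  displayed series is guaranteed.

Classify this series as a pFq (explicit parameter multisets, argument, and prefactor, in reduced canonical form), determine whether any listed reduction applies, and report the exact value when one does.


Key step: t_0 being -1, the running product (C = -1) telescopes to a rising factorial.
Term ratio: r(k) = (3/7) * (k+1) (k+1) / [(k+7/2) (k+1)] - rational; roots negated = parameters, x = (3/7), C = -1.

Prefactor -1, argument 3/7: 2F1 with upper {1, 1} over lower {7/2}. Verdict: none - this 2F1 at x = 3/7 matches no listed pattern, and upper {1, 1} holds no stopper.
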